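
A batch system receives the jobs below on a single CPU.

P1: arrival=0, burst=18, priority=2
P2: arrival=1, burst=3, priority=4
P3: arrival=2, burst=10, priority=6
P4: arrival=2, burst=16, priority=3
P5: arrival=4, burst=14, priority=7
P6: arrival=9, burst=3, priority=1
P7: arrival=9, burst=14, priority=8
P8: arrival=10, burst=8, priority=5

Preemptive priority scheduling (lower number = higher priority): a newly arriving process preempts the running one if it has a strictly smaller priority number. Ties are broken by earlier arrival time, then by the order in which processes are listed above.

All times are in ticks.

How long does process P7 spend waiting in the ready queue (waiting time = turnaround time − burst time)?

63

Gantt: | P1 0-9 | P6 9-12 | P1 12-21 | P4 21-37 | P2 37-40 | P8 40-48 | P3 48-58 | P5 58-72 | P7 72-86 |
Completion: P1=21  P2=40  P3=58  P4=37  P5=72  P6=12  P7=86  P8=48
Turnaround (C−A): P1=21  P2=39  P3=56  P4=35  P5=68  P6=3  P7=77  P8=38
Waiting(P7) = turnaround − burst = 77 − 14 = 63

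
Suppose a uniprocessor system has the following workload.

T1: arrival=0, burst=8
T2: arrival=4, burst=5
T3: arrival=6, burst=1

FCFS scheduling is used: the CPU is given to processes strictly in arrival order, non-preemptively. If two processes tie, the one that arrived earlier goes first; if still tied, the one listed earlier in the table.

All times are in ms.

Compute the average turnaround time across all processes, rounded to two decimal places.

8.33

Timeline: | T1 0-8 | T2 8-13 | T3 13-14 |
Completion: T1=8  T2=13  T3=14
Turnaround times: T1=8, T2=9, T3=8
Average turnaround = (8+9+8) / 3 = 25/3 = 8.33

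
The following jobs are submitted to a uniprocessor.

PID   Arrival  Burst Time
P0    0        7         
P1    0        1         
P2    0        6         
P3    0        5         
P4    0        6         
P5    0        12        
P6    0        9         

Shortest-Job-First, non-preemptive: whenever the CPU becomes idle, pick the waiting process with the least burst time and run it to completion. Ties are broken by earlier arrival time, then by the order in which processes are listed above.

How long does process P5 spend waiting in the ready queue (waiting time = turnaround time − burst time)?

Timeline: | P1 0-1 | P3 1-6 | P2 6-12 | P4 12-18 | P0 18-25 | P6 25-34 | P5 34-46 |
Completion: P0=25  P1=1  P2=12  P3=6  P4=18  P5=46  P6=34
Turnaround (C−A): P0=25  P1=1  P2=12  P3=6  P4=18  P5=46  P6=34
Waiting(P5) = turnaround − burst = 46 − 12 = 34

34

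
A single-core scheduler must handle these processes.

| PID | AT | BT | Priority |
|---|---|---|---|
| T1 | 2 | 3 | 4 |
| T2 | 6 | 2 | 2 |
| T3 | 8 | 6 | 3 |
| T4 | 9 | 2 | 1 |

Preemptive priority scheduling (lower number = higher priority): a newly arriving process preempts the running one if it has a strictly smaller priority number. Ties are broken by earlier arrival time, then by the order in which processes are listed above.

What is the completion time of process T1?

5

Timeline: | idle 0-2 | T1 2-5 | idle 5-6 | T2 6-8 | T3 8-9 | T4 9-11 | T3 11-16 |
Completion: T1=5  T2=8  T3=16  T4=11
Turnaround (C−A): T1=3  T2=2  T3=8  T4=2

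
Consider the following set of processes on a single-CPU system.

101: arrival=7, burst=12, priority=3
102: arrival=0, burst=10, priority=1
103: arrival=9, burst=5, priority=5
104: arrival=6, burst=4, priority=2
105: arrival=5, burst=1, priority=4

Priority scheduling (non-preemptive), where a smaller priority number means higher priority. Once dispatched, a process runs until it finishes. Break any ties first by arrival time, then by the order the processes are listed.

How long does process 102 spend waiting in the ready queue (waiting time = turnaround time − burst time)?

0

Timeline: | 102 0-10 | 104 10-14 | 101 14-26 | 105 26-27 | 103 27-32 |
Completion: 101=26  102=10  103=32  104=14  105=27
Turnaround (C−A): 101=19  102=10  103=23  104=8  105=22
Waiting(102) = turnaround − burst = 10 − 10 = 0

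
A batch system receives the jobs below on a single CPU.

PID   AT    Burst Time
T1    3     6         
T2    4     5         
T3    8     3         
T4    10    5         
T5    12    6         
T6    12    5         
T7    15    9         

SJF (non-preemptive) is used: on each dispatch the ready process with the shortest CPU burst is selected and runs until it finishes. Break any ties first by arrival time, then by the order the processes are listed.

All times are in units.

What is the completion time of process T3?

Timeline: | idle 0-3 | T1 3-9 | T3 9-12 | T2 12-17 | T4 17-22 | T6 22-27 | T5 27-33 | T7 33-42 |
Completion: T1=9  T2=17  T3=12  T4=22  T5=33  T6=27  T7=42
Turnaround (C−A): T1=6  T2=13  T3=4  T4=12  T5=21  T6=15  T7=27

12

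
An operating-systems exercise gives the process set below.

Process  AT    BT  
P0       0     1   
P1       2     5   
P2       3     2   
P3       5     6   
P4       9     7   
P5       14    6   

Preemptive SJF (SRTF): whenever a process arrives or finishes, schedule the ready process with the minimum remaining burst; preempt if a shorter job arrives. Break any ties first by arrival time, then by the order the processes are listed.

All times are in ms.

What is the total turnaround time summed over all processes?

Schedule: | P0 0-1 | idle 1-2 | P1 2-3 | P2 3-5 | P1 5-9 | P3 9-15 | P5 15-21 | P4 21-28 |
Completion: P0=1  P1=9  P2=5  P3=15  P4=28  P5=21
Turnaround (C−A): P0=1  P1=7  P2=2  P3=10  P4=19  P5=7
Turnaround = completion − arrival: P0=1, P1=7, P2=2, P3=10, P4=19, P5=7
Total turnaround = 1 + 7 + 2 + 10 + 19 + 7 = 46

46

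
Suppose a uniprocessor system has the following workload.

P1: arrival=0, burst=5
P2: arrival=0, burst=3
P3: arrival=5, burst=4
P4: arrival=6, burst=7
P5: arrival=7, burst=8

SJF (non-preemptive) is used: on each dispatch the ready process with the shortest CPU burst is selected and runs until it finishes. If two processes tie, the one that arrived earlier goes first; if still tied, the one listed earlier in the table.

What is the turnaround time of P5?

20

Schedule: | P2 0-3 | P1 3-8 | P3 8-12 | P4 12-19 | P5 19-27 |
Completion: P1=8  P2=3  P3=12  P4=19  P5=27
Turnaround (C−A): P1=8  P2=3  P3=7  P4=13  P5=20
Turnaround(P5) = completion − arrival = 27 − 7 = 20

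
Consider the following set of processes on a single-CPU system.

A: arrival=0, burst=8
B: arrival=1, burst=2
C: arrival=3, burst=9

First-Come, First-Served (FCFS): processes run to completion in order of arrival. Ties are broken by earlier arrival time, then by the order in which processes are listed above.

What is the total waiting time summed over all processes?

Schedule: | A 0-8 | B 8-10 | C 10-19 |
Completion: A=8  B=10  C=19
Turnaround (C−A): A=8  B=9  C=16
Waiting = turnaround − burst: A=0, B=7, C=7
Total waiting = 0 + 7 + 7 = 14

14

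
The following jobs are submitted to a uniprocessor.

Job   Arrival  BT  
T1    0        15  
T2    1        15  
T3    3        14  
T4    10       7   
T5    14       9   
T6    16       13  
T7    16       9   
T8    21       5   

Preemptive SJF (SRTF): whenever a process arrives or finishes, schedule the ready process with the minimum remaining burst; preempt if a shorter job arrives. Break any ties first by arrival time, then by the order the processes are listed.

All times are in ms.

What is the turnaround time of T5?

22

Timeline: | T1 0-15 | T4 15-22 | T8 22-27 | T5 27-36 | T7 36-45 | T6 45-58 | T3 58-72 | T2 72-87 |
Completion: T1=15  T2=87  T3=72  T4=22  T5=36  T6=58  T7=45  T8=27
Turnaround(T5) = completion − arrival = 36 − 14 = 22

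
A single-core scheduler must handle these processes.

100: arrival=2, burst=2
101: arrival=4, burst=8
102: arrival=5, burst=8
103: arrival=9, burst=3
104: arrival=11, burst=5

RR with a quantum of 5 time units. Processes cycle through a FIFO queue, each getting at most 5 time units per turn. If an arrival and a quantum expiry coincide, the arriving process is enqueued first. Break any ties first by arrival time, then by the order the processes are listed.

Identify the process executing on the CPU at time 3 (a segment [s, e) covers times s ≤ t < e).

Gantt: | idle 0-2 | 100 2-4 | 101 4-9 | 102 9-14 | 103 14-17 | 101 17-20 | 104 20-25 | 102 25-28 |
Completion: 100=4  101=20  102=28  103=17  104=25

100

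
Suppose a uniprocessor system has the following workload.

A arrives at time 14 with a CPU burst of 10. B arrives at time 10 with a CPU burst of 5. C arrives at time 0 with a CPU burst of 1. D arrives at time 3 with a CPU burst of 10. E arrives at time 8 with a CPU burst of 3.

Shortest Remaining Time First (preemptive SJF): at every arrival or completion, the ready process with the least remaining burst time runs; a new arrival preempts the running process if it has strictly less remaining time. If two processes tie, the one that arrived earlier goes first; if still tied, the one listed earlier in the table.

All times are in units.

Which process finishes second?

Timeline: | C 0-1 | idle 1-3 | D 3-8 | E 8-11 | D 11-16 | B 16-21 | A 21-31 |
Completion: A=31  B=21  C=1  D=16  E=11
Turnaround (C−A): A=17  B=11  C=1  D=13  E=3
Finish order: C → E → D → B → A

E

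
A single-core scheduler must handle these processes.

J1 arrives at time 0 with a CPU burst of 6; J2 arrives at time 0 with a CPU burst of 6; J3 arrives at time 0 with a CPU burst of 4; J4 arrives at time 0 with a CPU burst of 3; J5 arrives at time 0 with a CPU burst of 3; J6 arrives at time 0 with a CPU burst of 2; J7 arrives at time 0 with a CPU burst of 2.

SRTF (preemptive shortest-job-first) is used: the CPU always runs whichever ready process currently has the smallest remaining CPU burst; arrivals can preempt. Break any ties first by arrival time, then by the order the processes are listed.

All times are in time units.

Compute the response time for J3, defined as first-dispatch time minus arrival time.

Gantt: | J6 0-2 | J7 2-4 | J4 4-7 | J5 7-10 | J3 10-14 | J1 14-20 | J2 20-26 |
Completion: J1=20  J2=26  J3=14  J4=7  J5=10  J6=2  J7=4
Turnaround (C−A): J1=20  J2=26  J3=14  J4=7  J5=10  J6=2  J7=4
Response(J3) = first start − arrival = 10 − 0 = 10

10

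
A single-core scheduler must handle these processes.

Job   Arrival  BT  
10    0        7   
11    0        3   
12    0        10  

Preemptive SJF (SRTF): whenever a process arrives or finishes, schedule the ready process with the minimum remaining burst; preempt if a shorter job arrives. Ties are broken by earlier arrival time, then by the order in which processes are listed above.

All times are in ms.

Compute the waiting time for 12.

10

Timeline: | 11 0-3 | 10 3-10 | 12 10-20 |
Completion: 10=10  11=3  12=20
Waiting(12) = turnaround − burst = 20 − 10 = 10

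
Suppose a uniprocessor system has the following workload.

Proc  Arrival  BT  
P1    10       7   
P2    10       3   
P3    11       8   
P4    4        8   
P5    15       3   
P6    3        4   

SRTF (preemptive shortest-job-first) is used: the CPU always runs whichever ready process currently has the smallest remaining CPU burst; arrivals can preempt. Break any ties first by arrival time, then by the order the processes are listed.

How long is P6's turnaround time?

Schedule: | idle 0-3 | P6 3-7 | P4 7-10 | P2 10-13 | P4 13-18 | P5 18-21 | P1 21-28 | P3 28-36 |
Completion: P1=28  P2=13  P3=36  P4=18  P5=21  P6=7
Turnaround (C−A): P1=18  P2=3  P3=25  P4=14  P5=6  P6=4
Turnaround(P6) = completion − arrival = 7 − 3 = 4

4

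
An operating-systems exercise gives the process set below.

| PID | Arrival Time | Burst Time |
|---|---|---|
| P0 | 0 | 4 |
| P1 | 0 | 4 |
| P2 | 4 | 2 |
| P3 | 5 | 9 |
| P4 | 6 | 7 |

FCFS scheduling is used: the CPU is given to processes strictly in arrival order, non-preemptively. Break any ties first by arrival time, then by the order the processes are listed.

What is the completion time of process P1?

8

Schedule: | P0 0-4 | P1 4-8 | P2 8-10 | P3 10-19 | P4 19-26 |
Completion: P0=4  P1=8  P2=10  P3=19  P4=26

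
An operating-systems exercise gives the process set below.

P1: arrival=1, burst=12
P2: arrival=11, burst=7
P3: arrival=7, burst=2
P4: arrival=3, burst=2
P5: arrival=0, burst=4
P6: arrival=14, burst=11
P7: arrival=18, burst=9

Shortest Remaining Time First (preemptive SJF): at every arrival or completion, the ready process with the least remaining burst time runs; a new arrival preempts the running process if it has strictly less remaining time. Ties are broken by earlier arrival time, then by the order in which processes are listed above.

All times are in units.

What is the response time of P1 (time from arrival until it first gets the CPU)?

5

Timeline: | P5 0-4 | P4 4-6 | P1 6-7 | P3 7-9 | P1 9-11 | P2 11-18 | P1 18-27 | P7 27-36 | P6 36-47 |
Completion: P1=27  P2=18  P3=9  P4=6  P5=4  P6=47  P7=36
Turnaround (C−A): P1=26  P2=7  P3=2  P4=3  P5=4  P6=33  P7=18
Response(P1) = first start − arrival = 6 − 1 = 5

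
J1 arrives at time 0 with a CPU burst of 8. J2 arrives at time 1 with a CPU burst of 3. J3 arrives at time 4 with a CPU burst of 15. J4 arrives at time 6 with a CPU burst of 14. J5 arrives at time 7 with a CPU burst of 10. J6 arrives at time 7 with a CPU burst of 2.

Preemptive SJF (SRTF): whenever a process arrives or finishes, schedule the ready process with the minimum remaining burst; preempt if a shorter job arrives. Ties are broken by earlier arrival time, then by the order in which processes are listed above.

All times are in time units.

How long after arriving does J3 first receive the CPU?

Schedule: | J1 0-1 | J2 1-4 | J1 4-7 | J6 7-9 | J1 9-13 | J5 13-23 | J4 23-37 | J3 37-52 |
Completion: J1=13  J2=4  J3=52  J4=37  J5=23  J6=9
Turnaround (C−A): J1=13  J2=3  J3=48  J4=31  J5=16  J6=2
Response(J3) = first start − arrival = 37 − 4 = 33

33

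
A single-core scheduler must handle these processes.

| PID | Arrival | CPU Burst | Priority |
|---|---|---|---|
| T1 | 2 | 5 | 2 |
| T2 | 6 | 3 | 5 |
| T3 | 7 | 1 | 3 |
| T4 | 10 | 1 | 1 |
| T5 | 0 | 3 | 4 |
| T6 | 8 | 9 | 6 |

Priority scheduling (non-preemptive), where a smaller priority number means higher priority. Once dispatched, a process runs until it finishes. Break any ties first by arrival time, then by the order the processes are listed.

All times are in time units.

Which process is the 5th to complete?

T4

Gantt: | T5 0-3 | T1 3-8 | T3 8-9 | T2 9-12 | T4 12-13 | T6 13-22 |
Completion: T1=8  T2=12  T3=9  T4=13  T5=3  T6=22
Finish order: T5 → T1 → T3 → T2 → T4 → T6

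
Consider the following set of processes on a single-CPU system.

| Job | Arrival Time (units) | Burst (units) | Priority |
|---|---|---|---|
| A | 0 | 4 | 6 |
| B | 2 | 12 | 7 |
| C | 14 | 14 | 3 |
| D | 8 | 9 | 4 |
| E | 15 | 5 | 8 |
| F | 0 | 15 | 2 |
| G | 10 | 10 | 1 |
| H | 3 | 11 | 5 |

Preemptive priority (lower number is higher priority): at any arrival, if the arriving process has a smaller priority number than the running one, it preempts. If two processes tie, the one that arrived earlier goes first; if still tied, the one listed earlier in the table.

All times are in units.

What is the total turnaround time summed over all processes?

357

Timeline: | F 0-10 | G 10-20 | F 20-25 | C 25-39 | D 39-48 | H 48-59 | A 59-63 | B 63-75 | E 75-80 |
Completion: A=63  B=75  C=39  D=48  E=80  F=25  G=20  H=59
Turnaround (C−A): A=63  B=73  C=25  D=40  E=65  F=25  G=10  H=56
Turnaround = completion − arrival: A=63, B=73, C=25, D=40, E=65, F=25, G=10, H=56
Total turnaround = 63 + 73 + 25 + 40 + 65 + 25 + 10 + 56 = 357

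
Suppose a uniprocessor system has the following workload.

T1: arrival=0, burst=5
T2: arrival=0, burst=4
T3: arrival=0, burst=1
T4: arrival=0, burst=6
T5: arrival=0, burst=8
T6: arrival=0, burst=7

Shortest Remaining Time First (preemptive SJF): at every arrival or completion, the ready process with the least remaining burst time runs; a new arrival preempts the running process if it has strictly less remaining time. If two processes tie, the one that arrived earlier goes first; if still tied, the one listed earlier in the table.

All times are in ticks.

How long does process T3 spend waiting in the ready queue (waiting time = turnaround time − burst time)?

0

Timeline: | T3 0-1 | T2 1-5 | T1 5-10 | T4 10-16 | T6 16-23 | T5 23-31 |
Completion: T1=10  T2=5  T3=1  T4=16  T5=31  T6=23
Turnaround (C−A): T1=10  T2=5  T3=1  T4=16  T5=31  T6=23
Waiting(T3) = turnaround − burst = 1 − 1 = 0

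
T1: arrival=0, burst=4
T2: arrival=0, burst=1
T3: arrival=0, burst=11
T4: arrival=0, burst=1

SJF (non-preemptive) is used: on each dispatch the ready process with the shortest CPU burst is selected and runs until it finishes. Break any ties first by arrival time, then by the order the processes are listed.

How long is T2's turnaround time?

Timeline: | T2 0-1 | T4 1-2 | T1 2-6 | T3 6-17 |
Completion: T1=6  T2=1  T3=17  T4=2
Turnaround(T2) = completion − arrival = 1 − 0 = 1

1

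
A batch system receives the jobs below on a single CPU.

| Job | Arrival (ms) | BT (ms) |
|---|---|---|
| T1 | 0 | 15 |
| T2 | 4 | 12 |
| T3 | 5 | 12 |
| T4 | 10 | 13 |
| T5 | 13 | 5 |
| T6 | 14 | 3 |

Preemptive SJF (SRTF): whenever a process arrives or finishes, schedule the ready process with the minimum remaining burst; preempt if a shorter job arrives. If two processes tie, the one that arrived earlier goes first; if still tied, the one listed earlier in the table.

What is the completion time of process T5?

23

Schedule: | T1 0-15 | T6 15-18 | T5 18-23 | T2 23-35 | T3 35-47 | T4 47-60 |
Completion: T1=15  T2=35  T3=47  T4=60  T5=23  T6=18
Turnaround (C−A): T1=15  T2=31  T3=42  T4=50  T5=10  T6=4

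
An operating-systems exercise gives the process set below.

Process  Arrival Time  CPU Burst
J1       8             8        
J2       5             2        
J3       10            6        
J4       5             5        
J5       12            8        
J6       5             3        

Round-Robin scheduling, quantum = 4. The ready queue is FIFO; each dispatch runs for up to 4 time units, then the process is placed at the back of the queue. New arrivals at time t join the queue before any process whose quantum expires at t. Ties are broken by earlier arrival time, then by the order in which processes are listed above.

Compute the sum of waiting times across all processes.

Timeline: | idle 0-5 | J2 5-7 | J4 7-11 | J6 11-14 | J1 14-18 | J3 18-22 | J4 22-23 | J5 23-27 | J1 27-31 | J3 31-33 | J5 33-37 |
Completion: J1=31  J2=7  J3=33  J4=23  J5=37  J6=14
Turnaround (C−A): J1=23  J2=2  J3=23  J4=18  J5=25  J6=9
Waiting = turnaround − burst: J1=15, J2=0, J3=17, J4=13, J5=17, J6=6
Total waiting = 15 + 0 + 17 + 13 + 17 + 6 = 68

68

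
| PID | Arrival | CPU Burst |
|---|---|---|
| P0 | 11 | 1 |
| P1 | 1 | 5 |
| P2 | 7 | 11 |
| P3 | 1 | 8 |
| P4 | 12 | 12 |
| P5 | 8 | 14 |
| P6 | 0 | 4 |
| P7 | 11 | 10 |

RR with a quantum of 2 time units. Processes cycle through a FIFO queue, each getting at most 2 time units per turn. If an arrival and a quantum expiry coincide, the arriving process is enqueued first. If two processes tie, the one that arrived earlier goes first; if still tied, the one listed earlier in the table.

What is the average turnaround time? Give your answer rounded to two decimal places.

Timeline: | P6 0-2 | P1 2-4 | P3 4-6 | P6 6-8 | P1 8-10 | P3 10-12 | P2 12-14 | P5 14-16 | P1 16-17 | P0 17-18 | P7 18-20 | P4 20-22 | P3 22-24 | P2 24-26 | P5 26-28 | P7 28-30 | P4 30-32 | P3 32-34 | P2 34-36 | P5 36-38 | P7 38-40 | P4 40-42 | P2 42-44 | P5 44-46 | P7 46-48 | P4 48-50 | P2 50-52 | P5 52-54 | P7 54-56 | P4 56-58 | P2 58-59 | P5 59-61 | P4 61-63 | P5 63-65 |
Completion: P0=18  P1=17  P2=59  P3=34  P4=63  P5=65  P6=8  P7=56
Turnaround (C−A): P0=7  P1=16  P2=52  P3=33  P4=51  P5=57  P6=8  P7=45
Turnaround times: P0=7, P1=16, P2=52, P3=33, P4=51, P5=57, P6=8, P7=45
Average turnaround = (7+16+52+33+51+57+8+45) / 8 = 269/8 = 33.63

33.63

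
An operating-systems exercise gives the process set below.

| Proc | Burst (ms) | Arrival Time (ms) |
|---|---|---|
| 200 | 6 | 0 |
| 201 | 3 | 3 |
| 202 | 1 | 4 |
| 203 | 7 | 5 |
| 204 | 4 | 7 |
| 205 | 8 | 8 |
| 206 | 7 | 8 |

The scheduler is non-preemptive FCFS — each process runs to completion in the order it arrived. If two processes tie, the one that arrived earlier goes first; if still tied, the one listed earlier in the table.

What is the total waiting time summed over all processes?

57

Gantt: | 200 0-6 | 201 6-9 | 202 9-10 | 203 10-17 | 204 17-21 | 205 21-29 | 206 29-36 |
Completion: 200=6  201=9  202=10  203=17  204=21  205=29  206=36
Turnaround (C−A): 200=6  201=6  202=6  203=12  204=14  205=21  206=28
Waiting = turnaround − burst: 200=0, 201=3, 202=5, 203=5, 204=10, 205=13, 206=21
Total waiting = 0 + 3 + 5 + 5 + 10 + 13 + 21 = 57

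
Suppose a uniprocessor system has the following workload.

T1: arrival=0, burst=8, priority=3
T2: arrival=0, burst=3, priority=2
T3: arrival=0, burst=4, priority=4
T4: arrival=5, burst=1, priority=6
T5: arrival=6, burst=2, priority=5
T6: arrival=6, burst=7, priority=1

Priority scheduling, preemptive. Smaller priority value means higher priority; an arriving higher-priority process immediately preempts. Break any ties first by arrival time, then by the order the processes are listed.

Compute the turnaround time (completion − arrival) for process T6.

Timeline: | T2 0-3 | T1 3-6 | T6 6-13 | T1 13-18 | T3 18-22 | T5 22-24 | T4 24-25 |
Completion: T1=18  T2=3  T3=22  T4=25  T5=24  T6=13
Turnaround(T6) = completion − arrival = 13 − 6 = 7

7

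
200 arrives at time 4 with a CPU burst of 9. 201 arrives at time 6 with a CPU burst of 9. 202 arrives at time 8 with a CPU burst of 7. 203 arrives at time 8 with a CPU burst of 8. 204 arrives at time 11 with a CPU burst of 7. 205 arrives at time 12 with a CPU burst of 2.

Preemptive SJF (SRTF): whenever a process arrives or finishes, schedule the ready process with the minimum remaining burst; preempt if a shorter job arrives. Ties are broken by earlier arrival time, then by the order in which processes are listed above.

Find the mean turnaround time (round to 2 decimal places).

18.83

Gantt: | idle 0-4 | 200 4-13 | 205 13-15 | 202 15-22 | 204 22-29 | 203 29-37 | 201 37-46 |
Completion: 200=13  201=46  202=22  203=37  204=29  205=15
Turnaround (C−A): 200=9  201=40  202=14  203=29  204=18  205=3
Turnaround times: 200=9, 201=40, 202=14, 203=29, 204=18, 205=3
Average turnaround = (9+40+14+29+18+3) / 6 = 113/6 = 18.83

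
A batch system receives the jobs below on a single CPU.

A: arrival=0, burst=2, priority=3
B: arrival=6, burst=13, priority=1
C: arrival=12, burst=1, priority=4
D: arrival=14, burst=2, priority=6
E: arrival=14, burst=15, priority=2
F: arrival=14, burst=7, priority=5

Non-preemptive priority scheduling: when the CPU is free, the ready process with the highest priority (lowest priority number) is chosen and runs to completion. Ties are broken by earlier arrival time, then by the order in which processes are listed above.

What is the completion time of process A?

2

Timeline: | A 0-2 | idle 2-6 | B 6-19 | E 19-34 | C 34-35 | F 35-42 | D 42-44 |
Completion: A=2  B=19  C=35  D=44  E=34  F=42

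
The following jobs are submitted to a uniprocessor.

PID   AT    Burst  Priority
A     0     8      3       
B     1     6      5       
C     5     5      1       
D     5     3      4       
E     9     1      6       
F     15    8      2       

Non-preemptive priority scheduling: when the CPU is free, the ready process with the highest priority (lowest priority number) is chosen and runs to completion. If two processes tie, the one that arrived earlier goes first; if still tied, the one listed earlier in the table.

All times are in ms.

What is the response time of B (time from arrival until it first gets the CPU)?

23

Gantt: | A 0-8 | C 8-13 | D 13-16 | F 16-24 | B 24-30 | E 30-31 |
Completion: A=8  B=30  C=13  D=16  E=31  F=24
Response(B) = first start − arrival = 24 − 1 = 23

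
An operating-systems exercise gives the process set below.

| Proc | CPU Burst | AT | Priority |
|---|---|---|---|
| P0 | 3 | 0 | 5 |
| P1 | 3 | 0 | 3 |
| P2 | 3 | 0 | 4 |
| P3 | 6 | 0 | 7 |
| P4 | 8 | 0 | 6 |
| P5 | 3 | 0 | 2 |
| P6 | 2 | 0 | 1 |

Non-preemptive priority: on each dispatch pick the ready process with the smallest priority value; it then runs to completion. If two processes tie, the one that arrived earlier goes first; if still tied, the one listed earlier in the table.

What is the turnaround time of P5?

5

Schedule: | P6 0-2 | P5 2-5 | P1 5-8 | P2 8-11 | P0 11-14 | P4 14-22 | P3 22-28 |
Completion: P0=14  P1=8  P2=11  P3=28  P4=22  P5=5  P6=2
Turnaround (C−A): P0=14  P1=8  P2=11  P3=28  P4=22  P5=5  P6=2
Turnaround(P5) = completion − arrival = 5 − 0 = 5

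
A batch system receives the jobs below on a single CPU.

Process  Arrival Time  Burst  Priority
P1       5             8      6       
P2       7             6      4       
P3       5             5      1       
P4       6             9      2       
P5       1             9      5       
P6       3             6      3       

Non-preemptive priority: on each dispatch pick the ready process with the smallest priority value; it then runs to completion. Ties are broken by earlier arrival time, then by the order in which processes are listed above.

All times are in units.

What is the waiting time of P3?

5

Timeline: | idle 0-1 | P5 1-10 | P3 10-15 | P4 15-24 | P6 24-30 | P2 30-36 | P1 36-44 |
Completion: P1=44  P2=36  P3=15  P4=24  P5=10  P6=30
Waiting(P3) = turnaround − burst = 10 − 5 = 5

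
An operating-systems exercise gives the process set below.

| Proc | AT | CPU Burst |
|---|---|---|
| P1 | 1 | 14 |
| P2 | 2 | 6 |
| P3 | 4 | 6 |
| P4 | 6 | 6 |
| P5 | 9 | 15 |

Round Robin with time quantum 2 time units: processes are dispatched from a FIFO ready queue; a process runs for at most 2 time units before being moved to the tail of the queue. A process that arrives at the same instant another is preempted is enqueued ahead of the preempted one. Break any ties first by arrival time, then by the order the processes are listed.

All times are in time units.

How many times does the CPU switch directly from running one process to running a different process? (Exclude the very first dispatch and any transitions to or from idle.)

Gantt: | idle 0-1 | P1 1-3 | P2 3-5 | P1 5-7 | P3 7-9 | P2 9-11 | P4 11-13 | P1 13-15 | P5 15-17 | P3 17-19 | P2 19-21 | P4 21-23 | P1 23-25 | P5 25-27 | P3 27-29 | P4 29-31 | P1 31-33 | P5 33-35 | P1 35-37 | P5 37-39 | P1 39-41 | P5 41-48 |
Completion: P1=41  P2=21  P3=29  P4=31  P5=48

20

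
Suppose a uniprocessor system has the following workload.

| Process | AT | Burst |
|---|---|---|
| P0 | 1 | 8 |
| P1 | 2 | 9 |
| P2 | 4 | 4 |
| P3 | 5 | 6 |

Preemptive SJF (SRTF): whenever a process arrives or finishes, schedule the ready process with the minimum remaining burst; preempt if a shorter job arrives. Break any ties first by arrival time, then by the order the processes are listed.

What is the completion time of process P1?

28

Timeline: | idle 0-1 | P0 1-4 | P2 4-8 | P0 8-13 | P3 13-19 | P1 19-28 |
Completion: P0=13  P1=28  P2=8  P3=19
Turnaround (C−A): P0=12  P1=26  P2=4  P3=14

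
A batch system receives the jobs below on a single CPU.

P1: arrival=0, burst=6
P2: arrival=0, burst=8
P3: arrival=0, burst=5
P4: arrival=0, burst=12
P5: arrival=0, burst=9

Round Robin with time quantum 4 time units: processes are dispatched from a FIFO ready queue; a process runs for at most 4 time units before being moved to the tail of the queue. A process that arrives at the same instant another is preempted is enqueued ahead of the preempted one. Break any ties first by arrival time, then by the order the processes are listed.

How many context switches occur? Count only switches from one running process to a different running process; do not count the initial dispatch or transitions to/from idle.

11

Timeline: | P1 0-4 | P2 4-8 | P3 8-12 | P4 12-16 | P5 16-20 | P1 20-22 | P2 22-26 | P3 26-27 | P4 27-31 | P5 31-35 | P4 35-39 | P5 39-40 |
Completion: P1=22  P2=26  P3=27  P4=39  P5=40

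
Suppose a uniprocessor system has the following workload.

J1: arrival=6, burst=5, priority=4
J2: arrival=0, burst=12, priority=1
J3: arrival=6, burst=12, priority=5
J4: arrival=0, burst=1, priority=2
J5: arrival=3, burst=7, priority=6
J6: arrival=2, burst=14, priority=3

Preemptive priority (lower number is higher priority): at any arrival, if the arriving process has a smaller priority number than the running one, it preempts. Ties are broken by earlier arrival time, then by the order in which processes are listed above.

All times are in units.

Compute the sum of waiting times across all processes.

111

Schedule: | J2 0-12 | J4 12-13 | J6 13-27 | J1 27-32 | J3 32-44 | J5 44-51 |
Completion: J1=32  J2=12  J3=44  J4=13  J5=51  J6=27
Waiting = turnaround − burst: J1=21, J2=0, J3=26, J4=12, J5=41, J6=11
Total waiting = 21 + 0 + 26 + 12 + 41 + 11 = 111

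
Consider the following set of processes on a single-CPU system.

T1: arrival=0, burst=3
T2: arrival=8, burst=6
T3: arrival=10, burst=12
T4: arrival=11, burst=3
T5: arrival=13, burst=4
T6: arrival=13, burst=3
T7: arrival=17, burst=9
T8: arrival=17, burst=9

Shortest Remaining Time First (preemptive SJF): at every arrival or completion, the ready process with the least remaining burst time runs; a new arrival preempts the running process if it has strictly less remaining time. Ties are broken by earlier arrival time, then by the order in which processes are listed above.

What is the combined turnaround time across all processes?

Gantt: | T1 0-3 | idle 3-8 | T2 8-14 | T4 14-17 | T6 17-20 | T5 20-24 | T7 24-33 | T8 33-42 | T3 42-54 |
Completion: T1=3  T2=14  T3=54  T4=17  T5=24  T6=20  T7=33  T8=42
Turnaround (C−A): T1=3  T2=6  T3=44  T4=6  T5=11  T6=7  T7=16  T8=25
Turnaround = completion − arrival: T1=3, T2=6, T3=44, T4=6, T5=11, T6=7, T7=16, T8=25
Total turnaround = 3 + 6 + 44 + 6 + 11 + 7 + 16 + 25 = 118

118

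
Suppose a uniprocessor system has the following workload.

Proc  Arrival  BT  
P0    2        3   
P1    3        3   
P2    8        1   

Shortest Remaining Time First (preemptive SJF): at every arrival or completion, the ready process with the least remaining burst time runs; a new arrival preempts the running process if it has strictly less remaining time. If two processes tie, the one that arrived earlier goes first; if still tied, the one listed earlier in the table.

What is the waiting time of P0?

Timeline: | idle 0-2 | P0 2-5 | P1 5-8 | P2 8-9 |
Completion: P0=5  P1=8  P2=9
Waiting(P0) = turnaround − burst = 3 − 3 = 0

0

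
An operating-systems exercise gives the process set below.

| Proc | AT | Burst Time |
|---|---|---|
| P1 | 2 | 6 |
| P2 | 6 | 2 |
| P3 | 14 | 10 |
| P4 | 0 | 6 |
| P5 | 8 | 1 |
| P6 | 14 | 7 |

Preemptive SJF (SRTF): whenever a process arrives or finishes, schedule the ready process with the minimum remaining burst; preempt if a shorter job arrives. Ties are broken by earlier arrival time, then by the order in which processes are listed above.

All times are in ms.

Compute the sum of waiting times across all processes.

Schedule: | P4 0-6 | P2 6-8 | P5 8-9 | P1 9-15 | P6 15-22 | P3 22-32 |
Completion: P1=15  P2=8  P3=32  P4=6  P5=9  P6=22
Waiting = turnaround − burst: P1=7, P2=0, P3=8, P4=0, P5=0, P6=1
Total waiting = 7 + 0 + 8 + 0 + 0 + 1 = 16

16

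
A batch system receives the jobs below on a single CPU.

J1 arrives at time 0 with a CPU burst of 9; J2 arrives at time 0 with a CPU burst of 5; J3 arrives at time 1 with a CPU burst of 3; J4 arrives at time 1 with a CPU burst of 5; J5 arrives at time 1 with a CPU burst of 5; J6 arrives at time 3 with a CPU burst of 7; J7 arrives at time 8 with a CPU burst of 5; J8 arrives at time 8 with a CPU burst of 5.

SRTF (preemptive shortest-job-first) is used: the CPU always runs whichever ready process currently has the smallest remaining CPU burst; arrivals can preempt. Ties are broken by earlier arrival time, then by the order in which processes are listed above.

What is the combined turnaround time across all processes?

151

Schedule: | J2 0-1 | J3 1-4 | J2 4-8 | J4 8-13 | J5 13-18 | J7 18-23 | J8 23-28 | J6 28-35 | J1 35-44 |
Completion: J1=44  J2=8  J3=4  J4=13  J5=18  J6=35  J7=23  J8=28
Turnaround (C−A): J1=44  J2=8  J3=3  J4=12  J5=17  J6=32  J7=15  J8=20
Turnaround = completion − arrival: J1=44, J2=8, J3=3, J4=12, J5=17, J6=32, J7=15, J8=20
Total turnaround = 44 + 8 + 3 + 12 + 17 + 32 + 15 + 20 = 151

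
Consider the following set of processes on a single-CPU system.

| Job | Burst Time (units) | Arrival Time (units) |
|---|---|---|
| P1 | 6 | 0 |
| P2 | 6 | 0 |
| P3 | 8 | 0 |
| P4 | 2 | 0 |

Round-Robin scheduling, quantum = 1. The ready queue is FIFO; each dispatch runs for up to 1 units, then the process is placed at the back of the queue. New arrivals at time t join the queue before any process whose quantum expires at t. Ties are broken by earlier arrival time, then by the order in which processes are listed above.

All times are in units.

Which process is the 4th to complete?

P3

Timeline: | P1 0-1 | P2 1-2 | P3 2-3 | P4 3-4 | P1 4-5 | P2 5-6 | P3 6-7 | P4 7-8 | P1 8-9 | P2 9-10 | P3 10-11 | P1 11-12 | P2 12-13 | P3 13-14 | P1 14-15 | P2 15-16 | P3 16-17 | P1 17-18 | P2 18-19 | P3 19-22 |
Completion: P1=18  P2=19  P3=22  P4=8
Turnaround (C−A): P1=18  P2=19  P3=22  P4=8
Finish order: P4 → P1 → P2 → P3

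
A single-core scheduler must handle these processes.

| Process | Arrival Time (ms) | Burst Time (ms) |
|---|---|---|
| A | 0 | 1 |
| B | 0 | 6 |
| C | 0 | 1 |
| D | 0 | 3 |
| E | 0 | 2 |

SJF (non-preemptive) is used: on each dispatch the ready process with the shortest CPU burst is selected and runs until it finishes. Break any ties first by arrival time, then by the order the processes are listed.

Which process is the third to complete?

E

Gantt: | A 0-1 | C 1-2 | E 2-4 | D 4-7 | B 7-13 |
Completion: A=1  B=13  C=2  D=7  E=4
Finish order: A → C → E → D → B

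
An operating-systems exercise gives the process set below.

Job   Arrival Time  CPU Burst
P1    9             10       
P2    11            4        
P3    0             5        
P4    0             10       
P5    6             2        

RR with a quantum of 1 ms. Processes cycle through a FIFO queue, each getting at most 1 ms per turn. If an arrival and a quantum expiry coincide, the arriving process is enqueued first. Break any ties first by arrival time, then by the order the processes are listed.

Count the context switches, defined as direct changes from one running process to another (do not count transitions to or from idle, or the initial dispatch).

27

Schedule: | P3 0-1 | P4 1-2 | P3 2-3 | P4 3-4 | P3 4-5 | P4 5-6 | P3 6-7 | P5 7-8 | P4 8-9 | P3 9-10 | P5 10-11 | P1 11-12 | P4 12-13 | P2 13-14 | P1 14-15 | P4 15-16 | P2 16-17 | P1 17-18 | P4 18-19 | P2 19-20 | P1 20-21 | P4 21-22 | P2 22-23 | P1 23-24 | P4 24-25 | P1 25-26 | P4 26-27 | P1 27-31 |
Completion: P1=31  P2=23  P3=10  P4=27  P5=11
Turnaround (C−A): P1=22  P2=12  P3=10  P4=27  P5=5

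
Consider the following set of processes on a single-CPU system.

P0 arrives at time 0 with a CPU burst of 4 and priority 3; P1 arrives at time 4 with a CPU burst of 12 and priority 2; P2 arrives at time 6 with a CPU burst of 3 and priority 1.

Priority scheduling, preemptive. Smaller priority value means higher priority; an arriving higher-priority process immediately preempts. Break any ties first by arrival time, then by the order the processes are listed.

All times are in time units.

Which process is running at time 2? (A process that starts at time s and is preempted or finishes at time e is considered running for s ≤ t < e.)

P0

Gantt: | P0 0-4 | P1 4-6 | P2 6-9 | P1 9-19 |
Completion: P0=4  P1=19  P2=9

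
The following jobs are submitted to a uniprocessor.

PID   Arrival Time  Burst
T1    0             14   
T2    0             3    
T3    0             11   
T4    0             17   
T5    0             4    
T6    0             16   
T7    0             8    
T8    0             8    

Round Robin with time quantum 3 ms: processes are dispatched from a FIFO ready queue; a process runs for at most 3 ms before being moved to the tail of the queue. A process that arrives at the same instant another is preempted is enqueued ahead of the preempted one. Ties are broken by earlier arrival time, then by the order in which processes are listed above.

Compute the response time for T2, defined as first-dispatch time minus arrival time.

Timeline: | T1 0-3 | T2 3-6 | T3 6-9 | T4 9-12 | T5 12-15 | T6 15-18 | T7 18-21 | T8 21-24 | T1 24-27 | T3 27-30 | T4 30-33 | T5 33-34 | T6 34-37 | T7 37-40 | T8 40-43 | T1 43-46 | T3 46-49 | T4 49-52 | T6 52-55 | T7 55-57 | T8 57-59 | T1 59-62 | T3 62-64 | T4 64-67 | T6 67-70 | T1 70-72 | T4 72-75 | T6 75-78 | T4 78-80 | T6 80-81 |
Completion: T1=72  T2=6  T3=64  T4=80  T5=34  T6=81  T7=57  T8=59
Response(T2) = first start − arrival = 3 − 0 = 3

3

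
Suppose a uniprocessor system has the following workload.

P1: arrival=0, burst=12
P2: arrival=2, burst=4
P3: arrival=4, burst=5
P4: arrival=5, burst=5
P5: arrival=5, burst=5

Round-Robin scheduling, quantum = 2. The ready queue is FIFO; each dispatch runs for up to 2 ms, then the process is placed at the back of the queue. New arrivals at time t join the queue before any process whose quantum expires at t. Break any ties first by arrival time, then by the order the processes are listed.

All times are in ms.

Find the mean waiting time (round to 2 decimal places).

Gantt: | P1 0-2 | P2 2-4 | P1 4-6 | P3 6-8 | P2 8-10 | P4 10-12 | P5 12-14 | P1 14-16 | P3 16-18 | P4 18-20 | P5 20-22 | P1 22-24 | P3 24-25 | P4 25-26 | P5 26-27 | P1 27-31 |
Completion: P1=31  P2=10  P3=25  P4=26  P5=27
Waiting times: P1=19, P2=4, P3=16, P4=16, P5=17
Average waiting = (19+4+16+16+17) / 5 = 72/5 = 14.40

14.40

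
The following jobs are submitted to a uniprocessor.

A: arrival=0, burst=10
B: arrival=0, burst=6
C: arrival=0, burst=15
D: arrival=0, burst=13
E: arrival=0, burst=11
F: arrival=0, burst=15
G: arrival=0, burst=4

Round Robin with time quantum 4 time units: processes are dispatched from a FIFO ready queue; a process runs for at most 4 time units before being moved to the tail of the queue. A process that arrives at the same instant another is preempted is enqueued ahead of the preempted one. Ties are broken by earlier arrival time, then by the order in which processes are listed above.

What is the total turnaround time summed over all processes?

392

Schedule: | A 0-4 | B 4-8 | C 8-12 | D 12-16 | E 16-20 | F 20-24 | G 24-28 | A 28-32 | B 32-34 | C 34-38 | D 38-42 | E 42-46 | F 46-50 | A 50-52 | C 52-56 | D 56-60 | E 60-63 | F 63-67 | C 67-70 | D 70-71 | F 71-74 |
Completion: A=52  B=34  C=70  D=71  E=63  F=74  G=28
Turnaround = completion − arrival: A=52, B=34, C=70, D=71, E=63, F=74, G=28
Total turnaround = 52 + 34 + 70 + 71 + 63 + 74 + 28 = 392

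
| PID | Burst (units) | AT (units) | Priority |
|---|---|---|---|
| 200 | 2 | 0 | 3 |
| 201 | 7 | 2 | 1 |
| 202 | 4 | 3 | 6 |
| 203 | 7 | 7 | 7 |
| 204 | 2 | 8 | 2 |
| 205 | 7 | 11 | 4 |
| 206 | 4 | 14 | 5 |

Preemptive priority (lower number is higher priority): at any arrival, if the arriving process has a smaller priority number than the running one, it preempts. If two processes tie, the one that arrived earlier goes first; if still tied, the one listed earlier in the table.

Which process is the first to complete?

200

Schedule: | 200 0-2 | 201 2-9 | 204 9-11 | 205 11-18 | 206 18-22 | 202 22-26 | 203 26-33 |
Completion: 200=2  201=9  202=26  203=33  204=11  205=18  206=22
Turnaround (C−A): 200=2  201=7  202=23  203=26  204=3  205=7  206=8
Finish order: 200 → 201 → 204 → 205 → 206 → 202 → 203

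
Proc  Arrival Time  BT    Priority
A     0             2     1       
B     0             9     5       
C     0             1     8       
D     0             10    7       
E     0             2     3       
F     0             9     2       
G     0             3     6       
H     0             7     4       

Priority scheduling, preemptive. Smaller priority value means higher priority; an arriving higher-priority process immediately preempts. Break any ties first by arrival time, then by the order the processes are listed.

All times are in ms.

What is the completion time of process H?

Timeline: | A 0-2 | F 2-11 | E 11-13 | H 13-20 | B 20-29 | G 29-32 | D 32-42 | C 42-43 |
Completion: A=2  B=29  C=43  D=42  E=13  F=11  G=32  H=20
Turnaround (C−A): A=2  B=29  C=43  D=42  E=13  F=11  G=32  H=20

20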